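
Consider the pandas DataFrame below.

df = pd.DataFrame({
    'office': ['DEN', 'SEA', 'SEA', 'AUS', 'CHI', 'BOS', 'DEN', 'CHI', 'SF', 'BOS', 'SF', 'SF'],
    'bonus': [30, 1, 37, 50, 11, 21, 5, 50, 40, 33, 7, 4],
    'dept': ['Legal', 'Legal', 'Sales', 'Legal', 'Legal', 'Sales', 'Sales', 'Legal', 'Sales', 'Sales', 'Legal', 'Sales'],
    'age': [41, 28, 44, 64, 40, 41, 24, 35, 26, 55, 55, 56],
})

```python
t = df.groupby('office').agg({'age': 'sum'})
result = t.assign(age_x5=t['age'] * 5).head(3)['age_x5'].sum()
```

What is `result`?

1175

group by office, sum of age:
        age
office     
AUS      64
BOS      96
CHI      75
DEN      65
SEA      72
SF      137
add column age_x5 = t['age'] * 5:
        age  age_x5
office             
AUS      64     320
BOS      96     480
CHI      75     375
DEN      65     325
SEA      72     360
SF      137     685
take first 3 rows:
        age  age_x5
office             
AUS      64     320
BOS      96     480
CHI      75     375
Taking the sum of column 'age_x5' gives 1175.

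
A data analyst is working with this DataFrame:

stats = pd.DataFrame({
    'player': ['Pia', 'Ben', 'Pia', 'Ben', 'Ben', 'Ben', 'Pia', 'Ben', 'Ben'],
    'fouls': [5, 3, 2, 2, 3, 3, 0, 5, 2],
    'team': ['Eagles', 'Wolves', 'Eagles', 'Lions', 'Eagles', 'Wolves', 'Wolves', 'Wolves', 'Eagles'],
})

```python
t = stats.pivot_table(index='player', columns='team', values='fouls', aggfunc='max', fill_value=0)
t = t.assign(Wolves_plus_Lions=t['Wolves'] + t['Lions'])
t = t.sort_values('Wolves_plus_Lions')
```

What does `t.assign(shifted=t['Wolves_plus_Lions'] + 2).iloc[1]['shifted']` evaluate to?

9

pivot: rows=player, cols=team, max(fouls):
team    Eagles  Lions  Wolves
player                       
Ben          3      2       5
Pia          5      0       0
add column Wolves_plus_Lions = t['Wolves'] + t['Lions']:
team    Eagles  Lions  Wolves  Wolves_plus_Lions
player                                          
Ben          3      2       5                  7
Pia          5      0       0                  0
sort by Wolves_plus_Lions:
team    Eagles  Lions  Wolves  Wolves_plus_Lions
player                                          
Pia          5      0       0                  0
Ben          3      2       5                  7
add column shifted = t['Wolves_plus_Lions'] + 2:
team    Eagles  Lions  Wolves  Wolves_plus_Lions  shifted
player                                                   
Pia          5      0       0                  0        2
Ben          3      2       5                  7        9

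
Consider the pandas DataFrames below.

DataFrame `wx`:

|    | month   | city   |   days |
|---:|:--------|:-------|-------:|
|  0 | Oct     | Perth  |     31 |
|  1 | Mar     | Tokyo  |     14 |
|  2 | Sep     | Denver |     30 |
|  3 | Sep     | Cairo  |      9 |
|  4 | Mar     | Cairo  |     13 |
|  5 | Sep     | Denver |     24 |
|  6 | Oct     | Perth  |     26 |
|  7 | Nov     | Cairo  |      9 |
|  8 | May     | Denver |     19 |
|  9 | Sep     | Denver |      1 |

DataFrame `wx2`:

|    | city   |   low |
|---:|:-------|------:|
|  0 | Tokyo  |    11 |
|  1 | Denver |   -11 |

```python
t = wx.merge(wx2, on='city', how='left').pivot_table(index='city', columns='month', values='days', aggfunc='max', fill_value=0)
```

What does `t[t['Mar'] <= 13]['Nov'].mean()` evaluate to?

merge on 'city' (how='left') → 10 rows:
  month    city  days   low
0   Oct   Perth    31   NaN
1   Mar   Tokyo    14  11.0
2   Sep  Denver    30 -11.0
3   Sep   Cairo     9   NaN
4   Mar   Cairo    13   NaN
5   Sep  Denver    24 -11.0
6   Oct   Perth    26   NaN
7   Nov   Cairo     9   NaN
8   May  Denver    19 -11.0
9   Sep  Denver     1 -11.0
pivot: rows=city, cols=month, max(days):
month   Mar  May  Nov  Oct  Sep
city                           
Cairo    13    0    9    0    9
Denver    0   19    0    0   30
Perth     0    0    0   31    0
Tokyo    14    0    0    0    0
filter rows where Mar <= 13:
month   Mar  May  Nov  Oct  Sep
city                           
Cairo    13    0    9    0    9
Denver    0   19    0    0   30
Perth     0    0    0   31    0
mean of column 'Nov' → 3.0

3.0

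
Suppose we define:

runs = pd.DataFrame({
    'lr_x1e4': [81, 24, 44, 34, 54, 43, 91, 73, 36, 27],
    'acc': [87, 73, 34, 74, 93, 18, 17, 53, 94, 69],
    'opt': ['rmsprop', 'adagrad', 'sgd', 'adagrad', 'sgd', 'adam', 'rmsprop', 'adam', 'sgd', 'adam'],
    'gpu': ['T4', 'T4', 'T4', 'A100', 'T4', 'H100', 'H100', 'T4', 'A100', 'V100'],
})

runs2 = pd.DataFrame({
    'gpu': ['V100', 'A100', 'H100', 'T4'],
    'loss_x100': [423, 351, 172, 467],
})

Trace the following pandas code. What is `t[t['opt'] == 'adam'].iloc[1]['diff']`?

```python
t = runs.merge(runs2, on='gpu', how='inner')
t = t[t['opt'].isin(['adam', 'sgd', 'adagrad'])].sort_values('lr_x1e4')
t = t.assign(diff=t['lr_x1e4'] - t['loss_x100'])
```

-129

merge on 'gpu' (how='inner') → 10 rows:
   lr_x1e4  acc      opt   gpu  loss_x100
0       81   87  rmsprop    T4        467
1       24   73  adagrad    T4        467
2       44   34      sgd    T4        467
3       34   74  adagrad  A100        351
4       54   93      sgd    T4        467
5       43   18     adam  H100        172
6       91   17  rmsprop  H100        172
7       73   53     adam    T4        467
8       36   94      sgd  A100        351
9       27   69     adam  V100        423
filter rows where opt in ['adam', 'sgd', 'adagrad']:
   lr_x1e4  acc      opt   gpu  loss_x100
1       24   73  adagrad    T4        467
2       44   34      sgd    T4        467
3       34   74  adagrad  A100        351
4       54   93      sgd    T4        467
5       43   18     adam  H100        172
7       73   53     adam    T4        467
8       36   94      sgd  A100        351
9       27   69     adam  V100        423
sort by lr_x1e4:
   lr_x1e4  acc      opt   gpu  loss_x100
1       24   73  adagrad    T4        467
9       27   69     adam  V100        423
3       34   74  adagrad  A100        351
8       36   94      sgd  A100        351
5       43   18     adam  H100        172
2       44   34      sgd    T4        467
4       54   93      sgd    T4        467
7       73   53     adam    T4        467
add column diff = t['lr_x1e4'] - t['loss_x100']:
   lr_x1e4  acc      opt   gpu  loss_x100  diff
1       24   73  adagrad    T4        467  -443
9       27   69     adam  V100        423  -396
3       34   74  adagrad  A100        351  -317
8       36   94      sgd  A100        351  -315
5       43   18     adam  H100        172  -129
2       44   34      sgd    T4        467  -423
4       54   93      sgd    T4        467  -413
7       73   53     adam    T4        467  -394
filter rows where opt == 'adam':
   lr_x1e4  acc   opt   gpu  loss_x100  diff
9       27   69  adam  V100        423  -396
5       43   18  adam  H100        172  -129
7       73   53  adam    T4        467  -394
Reading off the value at position 1, column 'diff', we get -129.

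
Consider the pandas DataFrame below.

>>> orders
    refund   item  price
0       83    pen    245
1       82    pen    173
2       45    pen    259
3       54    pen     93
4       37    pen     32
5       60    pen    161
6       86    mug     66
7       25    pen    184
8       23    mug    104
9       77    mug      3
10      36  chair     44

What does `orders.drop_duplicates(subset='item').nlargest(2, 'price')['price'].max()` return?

245

drop duplicate item (keep=first):
    refund   item  price
0       83    pen    245
6       86    mug     66
10      36  chair     44
take 2 rows with largest price:
   refund item  price
0      83  pen    245
6      86  mug     66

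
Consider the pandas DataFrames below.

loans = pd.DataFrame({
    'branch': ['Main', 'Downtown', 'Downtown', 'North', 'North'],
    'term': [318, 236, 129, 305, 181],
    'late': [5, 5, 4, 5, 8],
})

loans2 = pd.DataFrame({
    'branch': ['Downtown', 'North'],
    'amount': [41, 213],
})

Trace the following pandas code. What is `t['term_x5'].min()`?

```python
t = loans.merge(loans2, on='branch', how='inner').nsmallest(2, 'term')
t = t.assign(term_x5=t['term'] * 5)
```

645

merge on 'branch' (how='inner') → 4 rows:
     branch  term  late  amount
0  Downtown   236     5      41
1  Downtown   129     4      41
2     North   305     5     213
3     North   181     8     213
take 2 rows with smallest term:
     branch  term  late  amount
1  Downtown   129     4      41
3     North   181     8     213
add column term_x5 = t['term'] * 5:
     branch  term  late  amount  term_x5
1  Downtown   129     4      41      645
3     North   181     8     213      905
min of column 'term_x5' → 645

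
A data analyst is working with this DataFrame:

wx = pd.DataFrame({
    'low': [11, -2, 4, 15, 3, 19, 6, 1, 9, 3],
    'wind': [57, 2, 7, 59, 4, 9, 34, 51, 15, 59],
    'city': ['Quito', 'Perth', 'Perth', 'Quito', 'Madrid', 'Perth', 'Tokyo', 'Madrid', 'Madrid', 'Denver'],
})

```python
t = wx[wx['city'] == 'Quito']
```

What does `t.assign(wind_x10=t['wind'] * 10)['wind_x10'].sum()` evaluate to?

filter rows where city == 'Quito':
   low  wind   city
0   11    57  Quito
3   15    59  Quito
add column wind_x10 = t['wind'] * 10:
   low  wind   city  wind_x10
0   11    57  Quito       570
3   15    59  Quito       590

1160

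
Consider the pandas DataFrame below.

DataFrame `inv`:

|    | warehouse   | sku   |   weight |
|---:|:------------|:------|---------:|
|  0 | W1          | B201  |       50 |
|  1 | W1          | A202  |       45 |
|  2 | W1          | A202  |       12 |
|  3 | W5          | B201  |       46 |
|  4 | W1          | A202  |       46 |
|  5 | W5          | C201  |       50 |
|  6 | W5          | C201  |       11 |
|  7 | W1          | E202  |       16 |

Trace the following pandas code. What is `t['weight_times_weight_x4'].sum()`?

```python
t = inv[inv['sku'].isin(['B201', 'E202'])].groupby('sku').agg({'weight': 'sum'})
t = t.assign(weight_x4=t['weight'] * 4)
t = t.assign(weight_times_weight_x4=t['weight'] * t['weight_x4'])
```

37888

filter rows where sku in ['B201', 'E202']:
  warehouse   sku  weight
0        W1  B201      50
3        W5  B201      46
7        W1  E202      16
group by sku, sum of weight:
      weight
sku         
B201      96
E202      16
add column weight_x4 = t['weight'] * 4:
      weight  weight_x4
sku                    
B201      96        384
E202      16         64
add column weight_times_weight_x4 = t['weight'] * t['weight_x4']:
      weight  weight_x4  weight_times_weight_x4
sku                                            
B201      96        384                   36864
E202      16         64                    1024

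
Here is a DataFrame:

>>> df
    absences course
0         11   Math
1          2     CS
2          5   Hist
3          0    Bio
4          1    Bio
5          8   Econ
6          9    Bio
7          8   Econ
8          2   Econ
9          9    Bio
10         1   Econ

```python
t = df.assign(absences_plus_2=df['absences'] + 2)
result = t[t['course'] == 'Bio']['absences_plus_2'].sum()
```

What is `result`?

add column absences_plus_2 = df['absences'] + 2:
    absences course  absences_plus_2
0         11   Math               13
1          2     CS                4
2          5   Hist                7
3          0    Bio                2
4          1    Bio                3
5          8   Econ               10
6          9    Bio               11
7          8   Econ               10
8          2   Econ                4
9          9    Bio               11
10         1   Econ                3
filter rows where course == 'Bio':
   absences course  absences_plus_2
3         0    Bio                2
4         1    Bio                3
6         9    Bio               11
9         9    Bio               11
So sum() = 27.

27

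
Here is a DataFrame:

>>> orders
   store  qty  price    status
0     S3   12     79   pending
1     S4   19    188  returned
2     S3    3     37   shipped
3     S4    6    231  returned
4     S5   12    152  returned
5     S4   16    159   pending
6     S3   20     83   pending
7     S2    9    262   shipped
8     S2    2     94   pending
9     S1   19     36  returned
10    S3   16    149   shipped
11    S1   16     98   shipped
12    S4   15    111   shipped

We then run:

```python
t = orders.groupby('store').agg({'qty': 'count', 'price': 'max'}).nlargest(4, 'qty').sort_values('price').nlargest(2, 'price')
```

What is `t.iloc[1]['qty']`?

group by store: count(qty), max(price):
       qty  price
store            
S1       2     98
S2       2    262
S3       4    149
S4       4    231
S5       1    152
take 4 rows with largest qty:
       qty  price
store            
S3       4    149
S4       4    231
S1       2     98
S2       2    262
sort by price:
       qty  price
store            
S1       2     98
S3       4    149
S4       4    231
S2       2    262
take 2 rows with largest price:
       qty  price
store            
S2       2    262
S4       4    231
Hence 4.

4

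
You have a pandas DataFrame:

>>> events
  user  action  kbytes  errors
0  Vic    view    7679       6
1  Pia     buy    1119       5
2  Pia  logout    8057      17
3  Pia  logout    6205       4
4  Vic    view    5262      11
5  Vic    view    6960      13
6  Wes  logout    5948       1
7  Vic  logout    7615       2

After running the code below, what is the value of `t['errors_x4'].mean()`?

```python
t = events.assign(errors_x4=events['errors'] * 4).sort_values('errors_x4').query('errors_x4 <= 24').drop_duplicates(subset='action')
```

16.0

add column errors_x4 = events['errors'] * 4:
  user  action  kbytes  errors  errors_x4
0  Vic    view    7679       6         24
1  Pia     buy    1119       5         20
2  Pia  logout    8057      17         68
3  Pia  logout    6205       4         16
4  Vic    view    5262      11         44
5  Vic    view    6960      13         52
6  Wes  logout    5948       1          4
7  Vic  logout    7615       2          8
sort by errors_x4:
  user  action  kbytes  errors  errors_x4
6  Wes  logout    5948       1          4
7  Vic  logout    7615       2          8
3  Pia  logout    6205       4         16
1  Pia     buy    1119       5         20
0  Vic    view    7679       6         24
4  Vic    view    5262      11         44
5  Vic    view    6960      13         52
2  Pia  logout    8057      17         68
filter rows where errors_x4 <= 24:
  user  action  kbytes  errors  errors_x4
6  Wes  logout    5948       1          4
7  Vic  logout    7615       2          8
3  Pia  logout    6205       4         16
1  Pia     buy    1119       5         20
0  Vic    view    7679       6         24
drop duplicate action (keep=first):
  user  action  kbytes  errors  errors_x4
6  Wes  logout    5948       1          4
1  Pia     buy    1119       5         20
0  Vic    view    7679       6         24
Hence 16.0.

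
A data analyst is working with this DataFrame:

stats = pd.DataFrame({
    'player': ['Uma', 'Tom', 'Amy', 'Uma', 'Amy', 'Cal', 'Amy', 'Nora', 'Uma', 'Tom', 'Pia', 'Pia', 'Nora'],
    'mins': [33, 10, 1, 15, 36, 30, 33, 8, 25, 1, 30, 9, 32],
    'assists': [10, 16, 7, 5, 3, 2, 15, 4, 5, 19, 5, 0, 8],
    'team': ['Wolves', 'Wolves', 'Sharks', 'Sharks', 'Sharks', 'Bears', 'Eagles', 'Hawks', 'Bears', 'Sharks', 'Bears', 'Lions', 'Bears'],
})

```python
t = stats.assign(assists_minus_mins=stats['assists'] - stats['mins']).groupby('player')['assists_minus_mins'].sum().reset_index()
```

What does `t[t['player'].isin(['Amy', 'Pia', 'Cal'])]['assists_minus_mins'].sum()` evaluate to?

add column assists_minus_mins = stats['assists'] - stats['mins']:
   player  mins  assists    team  assists_minus_mins
0     Uma    33       10  Wolves                 -23
1     Tom    10       16  Wolves                   6
2     Amy     1        7  Sharks                   6
3     Uma    15        5  Sharks                 -10
4     Amy    36        3  Sharks                 -33
5     Cal    30        2   Bears                 -28
6     Amy    33       15  Eagles                 -18
7    Nora     8        4   Hawks                  -4
8     Uma    25        5   Bears                 -20
9     Tom     1       19  Sharks                  18
10    Pia    30        5   Bears                 -25
11    Pia     9        0   Lions                  -9
12   Nora    32        8   Bears                 -24
group by player, sum of assists_minus_mins:
player
Amy    -45
Cal    -28
Nora   -28
Pia    -34
Tom     24
Uma    -53
Name: assists_minus_mins, dtype: int64
reset_index():
  player  assists_minus_mins
0    Amy                 -45
1    Cal                 -28
2   Nora                 -28
3    Pia                 -34
4    Tom                  24
5    Uma                 -53
filter rows where player in ['Amy', 'Pia', 'Cal']:
  player  assists_minus_mins
0    Amy                 -45
1    Cal                 -28
3    Pia                 -34
Then the sum of column 'assists_minus_mins': -107

-107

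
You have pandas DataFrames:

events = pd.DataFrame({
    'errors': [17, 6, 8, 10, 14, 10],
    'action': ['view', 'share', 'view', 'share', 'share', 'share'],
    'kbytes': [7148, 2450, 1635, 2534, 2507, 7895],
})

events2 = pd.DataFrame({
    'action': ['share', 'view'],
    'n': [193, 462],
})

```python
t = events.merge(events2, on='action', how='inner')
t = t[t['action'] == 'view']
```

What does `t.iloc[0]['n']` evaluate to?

merge on 'action' (how='inner') → 6 rows:
   errors action  kbytes    n
0      17   view    7148  462
1       6  share    2450  193
2       8   view    1635  462
3      10  share    2534  193
4      14  share    2507  193
5      10  share    7895  193
filter rows where action == 'view':
   errors action  kbytes    n
0      17   view    7148  462
2       8   view    1635  462
Finally, value at position 0, column 'n' = 462.

462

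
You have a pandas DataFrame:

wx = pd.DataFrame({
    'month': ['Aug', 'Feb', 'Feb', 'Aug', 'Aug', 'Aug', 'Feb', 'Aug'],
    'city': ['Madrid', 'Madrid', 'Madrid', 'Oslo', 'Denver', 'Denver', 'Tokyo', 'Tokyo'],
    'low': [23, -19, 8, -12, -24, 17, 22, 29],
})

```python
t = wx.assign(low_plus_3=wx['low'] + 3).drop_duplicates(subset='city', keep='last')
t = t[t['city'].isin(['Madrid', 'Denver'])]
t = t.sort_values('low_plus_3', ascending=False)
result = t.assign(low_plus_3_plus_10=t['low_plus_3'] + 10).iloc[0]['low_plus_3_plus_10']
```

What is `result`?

add column low_plus_3 = wx['low'] + 3:
  month    city  low  low_plus_3
0   Aug  Madrid   23          26
1   Feb  Madrid  -19         -16
2   Feb  Madrid    8          11
3   Aug    Oslo  -12          -9
4   Aug  Denver  -24         -21
5   Aug  Denver   17          20
6   Feb   Tokyo   22          25
7   Aug   Tokyo   29          32
drop duplicate city (keep=last):
  month    city  low  low_plus_3
2   Feb  Madrid    8          11
3   Aug    Oslo  -12          -9
5   Aug  Denver   17          20
7   Aug   Tokyo   29          32
filter rows where city in ['Madrid', 'Denver']:
  month    city  low  low_plus_3
2   Feb  Madrid    8          11
5   Aug  Denver   17          20
sort by low_plus_3 descending:
  month    city  low  low_plus_3
5   Aug  Denver   17          20
2   Feb  Madrid    8          11
add column low_plus_3_plus_10 = t['low_plus_3'] + 10:
  month    city  low  low_plus_3  low_plus_3_plus_10
5   Aug  Denver   17          20                  30
2   Feb  Madrid    8          11                  21

30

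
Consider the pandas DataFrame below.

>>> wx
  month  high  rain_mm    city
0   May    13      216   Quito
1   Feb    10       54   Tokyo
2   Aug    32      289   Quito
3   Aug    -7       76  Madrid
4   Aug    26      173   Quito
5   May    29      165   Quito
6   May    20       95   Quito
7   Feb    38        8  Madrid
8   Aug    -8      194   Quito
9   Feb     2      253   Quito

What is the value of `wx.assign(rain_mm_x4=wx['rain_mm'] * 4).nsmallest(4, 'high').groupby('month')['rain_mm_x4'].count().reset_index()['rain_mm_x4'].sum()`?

add column rain_mm_x4 = wx['rain_mm'] * 4:
  month  high  rain_mm    city  rain_mm_x4
0   May    13      216   Quito         864
1   Feb    10       54   Tokyo         216
2   Aug    32      289   Quito        1156
3   Aug    -7       76  Madrid         304
4   Aug    26      173   Quito         692
5   May    29      165   Quito         660
6   May    20       95   Quito         380
7   Feb    38        8  Madrid          32
8   Aug    -8      194   Quito         776
9   Feb     2      253   Quito        1012
take 4 rows with smallest high:
  month  high  rain_mm    city  rain_mm_x4
8   Aug    -8      194   Quito         776
3   Aug    -7       76  Madrid         304
9   Feb     2      253   Quito        1012
1   Feb    10       54   Tokyo         216
group by month, count of rain_mm_x4:
month
Aug    2
Feb    2
Name: rain_mm_x4, dtype: int64
reset_index():
  month  rain_mm_x4
0   Aug           2
1   Feb           2
Hence 4.

4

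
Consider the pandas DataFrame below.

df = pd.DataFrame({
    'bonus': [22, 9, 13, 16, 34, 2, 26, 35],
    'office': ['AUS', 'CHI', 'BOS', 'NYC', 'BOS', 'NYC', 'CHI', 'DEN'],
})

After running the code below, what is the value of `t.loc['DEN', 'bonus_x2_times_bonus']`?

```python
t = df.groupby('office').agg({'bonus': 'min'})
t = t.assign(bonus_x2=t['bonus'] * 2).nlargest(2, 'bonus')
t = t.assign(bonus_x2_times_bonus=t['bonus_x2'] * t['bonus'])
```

group by office, min of bonus:
        bonus
office       
AUS        22
BOS        13
CHI         9
DEN        35
NYC         2
add column bonus_x2 = t['bonus'] * 2:
        bonus  bonus_x2
office                 
AUS        22        44
BOS        13        26
CHI         9        18
DEN        35        70
NYC         2         4
take 2 rows with largest bonus:
        bonus  bonus_x2
office                 
DEN        35        70
AUS        22        44
add column bonus_x2_times_bonus = t['bonus_x2'] * t['bonus']:
        bonus  bonus_x2  bonus_x2_times_bonus
office                                       
DEN        35        70                  2450
AUS        22        44                   968
Finally, value at row 'DEN', column 'bonus_x2_times_bonus' = 2450.

2450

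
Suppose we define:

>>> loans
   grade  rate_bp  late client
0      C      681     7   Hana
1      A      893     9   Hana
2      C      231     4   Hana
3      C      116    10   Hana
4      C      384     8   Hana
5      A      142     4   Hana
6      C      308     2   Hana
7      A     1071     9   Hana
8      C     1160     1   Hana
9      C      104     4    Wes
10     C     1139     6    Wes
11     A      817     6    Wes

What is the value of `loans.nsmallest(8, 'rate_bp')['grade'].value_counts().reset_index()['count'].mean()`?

4.0

take 8 rows with smallest rate_bp:
   grade  rate_bp  late client
9      C      104     4    Wes
3      C      116    10   Hana
5      A      142     4   Hana
2      C      231     4   Hana
6      C      308     2   Hana
4      C      384     8   Hana
0      C      681     7   Hana
11     A      817     6    Wes
value_counts of grade:
grade
C    6
A    2
Name: count, dtype: int64
reset_index():
  grade  count
0     C      6
1     A      2
So mean() = 4.0.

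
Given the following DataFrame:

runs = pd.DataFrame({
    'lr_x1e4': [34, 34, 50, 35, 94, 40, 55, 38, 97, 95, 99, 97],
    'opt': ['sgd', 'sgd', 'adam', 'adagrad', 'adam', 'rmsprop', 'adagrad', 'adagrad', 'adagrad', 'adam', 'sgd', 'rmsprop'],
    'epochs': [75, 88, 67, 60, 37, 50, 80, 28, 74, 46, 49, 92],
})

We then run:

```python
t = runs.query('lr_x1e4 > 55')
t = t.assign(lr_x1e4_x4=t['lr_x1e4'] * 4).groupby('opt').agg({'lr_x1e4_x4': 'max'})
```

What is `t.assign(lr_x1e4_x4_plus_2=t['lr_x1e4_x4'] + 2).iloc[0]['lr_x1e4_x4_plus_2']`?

filter rows where lr_x1e4 > 55:
    lr_x1e4      opt  epochs
4        94     adam      37
8        97  adagrad      74
9        95     adam      46
10       99      sgd      49
11       97  rmsprop      92
add column lr_x1e4_x4 = t['lr_x1e4'] * 4:
    lr_x1e4      opt  epochs  lr_x1e4_x4
4        94     adam      37         376
8        97  adagrad      74         388
9        95     adam      46         380
10       99      sgd      49         396
11       97  rmsprop      92         388
group by opt, max of lr_x1e4_x4:
         lr_x1e4_x4
opt                
adagrad         388
adam            380
rmsprop         388
sgd             396
add column lr_x1e4_x4_plus_2 = t['lr_x1e4_x4'] + 2:
         lr_x1e4_x4  lr_x1e4_x4_plus_2
opt                                   
adagrad         388                390
adam            380                382
rmsprop         388                390
sgd             396                398
Then the value at position 0, column 'lr_x1e4_x4_plus_2': 390

390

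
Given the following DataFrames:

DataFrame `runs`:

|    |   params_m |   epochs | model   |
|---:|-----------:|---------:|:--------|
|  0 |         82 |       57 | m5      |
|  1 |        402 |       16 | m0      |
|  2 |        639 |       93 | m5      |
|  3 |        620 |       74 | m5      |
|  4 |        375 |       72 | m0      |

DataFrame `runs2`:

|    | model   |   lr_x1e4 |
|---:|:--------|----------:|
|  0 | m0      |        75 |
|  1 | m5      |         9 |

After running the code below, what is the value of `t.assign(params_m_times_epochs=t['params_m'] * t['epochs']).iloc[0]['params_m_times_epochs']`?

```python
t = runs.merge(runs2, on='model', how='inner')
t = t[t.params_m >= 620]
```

merge on 'model' (how='inner') → 5 rows:
   params_m  epochs model  lr_x1e4
0        82      57    m5        9
1       402      16    m0       75
2       639      93    m5        9
3       620      74    m5        9
4       375      72    m0       75
filter rows where params_m >= 620:
   params_m  epochs model  lr_x1e4
2       639      93    m5        9
3       620      74    m5        9
add column params_m_times_epochs = t['params_m'] * t['epochs']:
   params_m  epochs model  lr_x1e4  params_m_times_epochs
2       639      93    m5        9                  59427
3       620      74    m5        9                  45880
Then the value at position 0, column 'params_m_times_epochs': 59427

59427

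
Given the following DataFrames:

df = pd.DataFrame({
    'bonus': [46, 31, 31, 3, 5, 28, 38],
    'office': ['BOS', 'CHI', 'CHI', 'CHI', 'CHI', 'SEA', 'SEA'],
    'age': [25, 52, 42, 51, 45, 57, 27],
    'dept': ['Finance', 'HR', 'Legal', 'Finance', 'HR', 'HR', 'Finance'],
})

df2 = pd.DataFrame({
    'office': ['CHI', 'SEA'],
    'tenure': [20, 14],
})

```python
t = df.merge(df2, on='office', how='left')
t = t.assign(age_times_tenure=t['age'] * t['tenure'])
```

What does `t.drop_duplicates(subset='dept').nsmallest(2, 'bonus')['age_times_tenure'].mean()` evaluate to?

merge on 'office' (how='left') → 7 rows:
   bonus office  age     dept  tenure
0     46    BOS   25  Finance     NaN
1     31    CHI   52       HR    20.0
2     31    CHI   42    Legal    20.0
3      3    CHI   51  Finance    20.0
4      5    CHI   45       HR    20.0
5     28    SEA   57       HR    14.0
6     38    SEA   27  Finance    14.0
add column age_times_tenure = t['age'] * t['tenure']:
   bonus office  age     dept  tenure  age_times_tenure
0     46    BOS   25  Finance     NaN               NaN
1     31    CHI   52       HR    20.0            1040.0
2     31    CHI   42    Legal    20.0             840.0
3      3    CHI   51  Finance    20.0            1020.0
4      5    CHI   45       HR    20.0             900.0
5     28    SEA   57       HR    14.0             798.0
6     38    SEA   27  Finance    14.0             378.0
drop duplicate dept (keep=first):
   bonus office  age     dept  tenure  age_times_tenure
0     46    BOS   25  Finance     NaN               NaN
1     31    CHI   52       HR    20.0            1040.0
2     31    CHI   42    Legal    20.0             840.0
take 2 rows with smallest bonus:
   bonus office  age   dept  tenure  age_times_tenure
1     31    CHI   52     HR    20.0            1040.0
2     31    CHI   42  Legal    20.0             840.0

940.0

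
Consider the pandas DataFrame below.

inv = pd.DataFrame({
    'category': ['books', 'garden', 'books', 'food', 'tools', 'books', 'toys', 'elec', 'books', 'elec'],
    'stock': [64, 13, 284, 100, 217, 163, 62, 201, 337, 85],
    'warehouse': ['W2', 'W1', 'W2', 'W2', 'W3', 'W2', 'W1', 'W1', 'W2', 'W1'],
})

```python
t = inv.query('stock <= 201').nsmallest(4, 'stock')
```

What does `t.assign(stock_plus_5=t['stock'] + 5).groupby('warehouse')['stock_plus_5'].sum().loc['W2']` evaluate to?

69

filter rows where stock <= 201:
  category  stock warehouse
0    books     64        W2
1   garden     13        W1
3     food    100        W2
5    books    163        W2
6     toys     62        W1
7     elec    201        W1
9     elec     85        W1
take 4 rows with smallest stock:
  category  stock warehouse
1   garden     13        W1
6     toys     62        W1
0    books     64        W2
9     elec     85        W1
add column stock_plus_5 = t['stock'] + 5:
  category  stock warehouse  stock_plus_5
1   garden     13        W1            18
6     toys     62        W1            67
0    books     64        W2            69
9     elec     85        W1            90
group by warehouse, sum of stock_plus_5:
warehouse
W1    175
W2     69
Name: stock_plus_5, dtype: int64
Taking the value at index 'W2' gives 69.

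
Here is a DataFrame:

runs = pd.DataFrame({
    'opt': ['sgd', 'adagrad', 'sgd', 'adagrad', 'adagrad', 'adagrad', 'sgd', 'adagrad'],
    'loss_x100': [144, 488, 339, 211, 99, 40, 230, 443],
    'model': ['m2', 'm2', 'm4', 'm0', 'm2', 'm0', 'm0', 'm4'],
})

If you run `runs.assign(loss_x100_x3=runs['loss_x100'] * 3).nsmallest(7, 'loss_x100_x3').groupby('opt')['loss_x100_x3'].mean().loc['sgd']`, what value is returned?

713.0

add column loss_x100_x3 = runs['loss_x100'] * 3:
       opt  loss_x100 model  loss_x100_x3
0      sgd        144    m2           432
1  adagrad        488    m2          1464
2      sgd        339    m4          1017
3  adagrad        211    m0           633
4  adagrad         99    m2           297
5  adagrad         40    m0           120
6      sgd        230    m0           690
7  adagrad        443    m4          1329
take 7 rows with smallest loss_x100_x3:
       opt  loss_x100 model  loss_x100_x3
5  adagrad         40    m0           120
4  adagrad         99    m2           297
0      sgd        144    m2           432
3  adagrad        211    m0           633
6      sgd        230    m0           690
2      sgd        339    m4          1017
7  adagrad        443    m4          1329
group by opt, mean of loss_x100_x3:
opt
adagrad    594.75
sgd        713.00
Name: loss_x100_x3, dtype: float64
Then the value at index 'sgd': 713.0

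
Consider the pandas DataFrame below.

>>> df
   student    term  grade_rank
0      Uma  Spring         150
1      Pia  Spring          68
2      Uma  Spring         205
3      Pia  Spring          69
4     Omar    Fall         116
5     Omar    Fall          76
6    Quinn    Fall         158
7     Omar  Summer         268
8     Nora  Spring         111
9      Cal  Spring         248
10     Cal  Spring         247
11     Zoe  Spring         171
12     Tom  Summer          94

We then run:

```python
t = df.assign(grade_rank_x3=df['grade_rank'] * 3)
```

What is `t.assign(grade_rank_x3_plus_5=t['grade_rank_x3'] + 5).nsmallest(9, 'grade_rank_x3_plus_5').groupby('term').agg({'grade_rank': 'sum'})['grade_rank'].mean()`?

337.666666667

add column grade_rank_x3 = df['grade_rank'] * 3:
   student    term  grade_rank  grade_rank_x3
0      Uma  Spring         150            450
1      Pia  Spring          68            204
2      Uma  Spring         205            615
3      Pia  Spring          69            207
4     Omar    Fall         116            348
5     Omar    Fall          76            228
6    Quinn    Fall         158            474
7     Omar  Summer         268            804
8     Nora  Spring         111            333
9      Cal  Spring         248            744
10     Cal  Spring         247            741
11     Zoe  Spring         171            513
12     Tom  Summer          94            282
add column grade_rank_x3_plus_5 = t['grade_rank_x3'] + 5:
   student    term  grade_rank  grade_rank_x3  grade_rank_x3_plus_5
0      Uma  Spring         150            450                   455
1      Pia  Spring          68            204                   209
2      Uma  Spring         205            615                   620
3      Pia  Spring          69            207                   212
4     Omar    Fall         116            348                   353
5     Omar    Fall          76            228                   233
6    Quinn    Fall         158            474                   479
7     Omar  Summer         268            804                   809
8     Nora  Spring         111            333                   338
9      Cal  Spring         248            744                   749
10     Cal  Spring         247            741                   746
11     Zoe  Spring         171            513                   518
12     Tom  Summer          94            282                   287
take 9 rows with smallest grade_rank_x3_plus_5:
   student    term  grade_rank  grade_rank_x3  grade_rank_x3_plus_5
1      Pia  Spring          68            204                   209
3      Pia  Spring          69            207                   212
5     Omar    Fall          76            228                   233
12     Tom  Summer          94            282                   287
8     Nora  Spring         111            333                   338
4     Omar    Fall         116            348                   353
0      Uma  Spring         150            450                   455
6    Quinn    Fall         158            474                   479
11     Zoe  Spring         171            513                   518
group by term, sum of grade_rank:
        grade_rank
term              
Fall           350
Spring         569
Summer          94
So mean() = 337.666666667.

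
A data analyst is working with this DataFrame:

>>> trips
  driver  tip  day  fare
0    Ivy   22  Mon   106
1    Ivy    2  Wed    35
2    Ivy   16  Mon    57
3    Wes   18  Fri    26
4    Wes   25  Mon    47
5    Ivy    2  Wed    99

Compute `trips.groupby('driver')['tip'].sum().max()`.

group by driver, sum of tip:
driver
Ivy    42
Wes    43
Name: tip, dtype: int64

43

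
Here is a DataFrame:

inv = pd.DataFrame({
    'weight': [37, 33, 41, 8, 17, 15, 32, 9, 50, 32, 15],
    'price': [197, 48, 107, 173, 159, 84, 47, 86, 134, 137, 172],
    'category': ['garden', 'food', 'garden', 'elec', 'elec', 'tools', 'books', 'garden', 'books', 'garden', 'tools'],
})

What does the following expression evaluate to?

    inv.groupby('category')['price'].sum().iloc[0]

181

group by category, sum of price:
category
books     181
elec      332
food       48
garden    527
tools     256
Name: price, dtype: int64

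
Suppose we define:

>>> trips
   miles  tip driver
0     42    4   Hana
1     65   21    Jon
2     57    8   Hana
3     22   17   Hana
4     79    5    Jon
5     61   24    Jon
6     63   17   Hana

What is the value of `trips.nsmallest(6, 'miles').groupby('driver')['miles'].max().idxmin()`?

Hana

take 6 rows with smallest miles:
   miles  tip driver
3     22   17   Hana
0     42    4   Hana
2     57    8   Hana
5     61   24    Jon
6     63   17   Hana
1     65   21    Jon
group by driver, max of miles:
driver
Hana    63
Jon     65
Name: miles, dtype: int64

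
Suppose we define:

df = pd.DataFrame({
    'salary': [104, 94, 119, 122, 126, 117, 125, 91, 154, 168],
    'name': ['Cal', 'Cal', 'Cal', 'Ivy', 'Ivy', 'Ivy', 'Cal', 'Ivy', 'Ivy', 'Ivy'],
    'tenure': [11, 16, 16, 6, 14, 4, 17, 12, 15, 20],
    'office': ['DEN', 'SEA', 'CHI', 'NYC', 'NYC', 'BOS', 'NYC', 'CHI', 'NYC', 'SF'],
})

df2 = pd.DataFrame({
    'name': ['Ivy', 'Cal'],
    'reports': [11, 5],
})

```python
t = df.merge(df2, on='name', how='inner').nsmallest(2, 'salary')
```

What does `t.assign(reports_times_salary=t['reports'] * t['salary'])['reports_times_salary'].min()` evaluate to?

merge on 'name' (how='inner') → 10 rows:
   salary name  tenure office  reports
0     104  Cal      11    DEN        5
1      94  Cal      16    SEA        5
2     119  Cal      16    CHI        5
3     122  Ivy       6    NYC       11
4     126  Ivy      14    NYC       11
5     117  Ivy       4    BOS       11
6     125  Cal      17    NYC        5
7      91  Ivy      12    CHI       11
8     154  Ivy      15    NYC       11
9     168  Ivy      20     SF       11
take 2 rows with smallest salary:
   salary name  tenure office  reports
7      91  Ivy      12    CHI       11
1      94  Cal      16    SEA        5
add column reports_times_salary = t['reports'] * t['salary']:
   salary name  tenure office  reports  reports_times_salary
7      91  Ivy      12    CHI       11                  1001
1      94  Cal      16    SEA        5                   470
Hence 470.

470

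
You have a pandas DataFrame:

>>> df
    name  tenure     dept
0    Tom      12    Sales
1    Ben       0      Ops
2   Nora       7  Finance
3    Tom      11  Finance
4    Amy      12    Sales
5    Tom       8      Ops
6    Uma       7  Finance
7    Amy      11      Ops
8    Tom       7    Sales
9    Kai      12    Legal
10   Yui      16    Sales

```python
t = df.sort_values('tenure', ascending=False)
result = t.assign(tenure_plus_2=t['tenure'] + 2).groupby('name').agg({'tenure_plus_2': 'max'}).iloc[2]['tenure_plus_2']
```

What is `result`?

sort by tenure descending:
    name  tenure     dept
10   Yui      16    Sales
0    Tom      12    Sales
4    Amy      12    Sales
9    Kai      12    Legal
3    Tom      11  Finance
7    Amy      11      Ops
5    Tom       8      Ops
2   Nora       7  Finance
6    Uma       7  Finance
8    Tom       7    Sales
1    Ben       0      Ops
add column tenure_plus_2 = t['tenure'] + 2:
    name  tenure     dept  tenure_plus_2
10   Yui      16    Sales             18
0    Tom      12    Sales             14
4    Amy      12    Sales             14
9    Kai      12    Legal             14
3    Tom      11  Finance             13
7    Amy      11      Ops             13
5    Tom       8      Ops             10
2   Nora       7  Finance              9
6    Uma       7  Finance              9
8    Tom       7    Sales              9
1    Ben       0      Ops              2
group by name, max of tenure_plus_2:
      tenure_plus_2
name               
Amy              14
Ben               2
Kai              14
Nora              9
Tom              14
Uma               9
Yui              18
Taking the value at position 2, column 'tenure_plus_2' gives 14.

14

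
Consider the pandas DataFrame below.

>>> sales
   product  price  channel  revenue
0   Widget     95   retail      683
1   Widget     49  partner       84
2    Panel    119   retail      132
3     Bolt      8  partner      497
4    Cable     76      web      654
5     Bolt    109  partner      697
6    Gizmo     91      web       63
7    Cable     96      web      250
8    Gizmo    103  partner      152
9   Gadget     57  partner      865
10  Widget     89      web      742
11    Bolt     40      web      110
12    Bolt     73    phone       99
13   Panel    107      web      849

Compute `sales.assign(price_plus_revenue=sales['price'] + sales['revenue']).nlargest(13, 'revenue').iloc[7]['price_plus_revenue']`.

346

add column price_plus_revenue = sales['price'] + sales['revenue']:
   product  price  channel  revenue  price_plus_revenue
0   Widget     95   retail      683                 778
1   Widget     49  partner       84                 133
2    Panel    119   retail      132                 251
3     Bolt      8  partner      497                 505
4    Cable     76      web      654                 730
5     Bolt    109  partner      697                 806
6    Gizmo     91      web       63                 154
7    Cable     96      web      250                 346
8    Gizmo    103  partner      152                 255
9   Gadget     57  partner      865                 922
10  Widget     89      web      742                 831
11    Bolt     40      web      110                 150
12    Bolt     73    phone       99                 172
13   Panel    107      web      849                 956
take 13 rows with largest revenue:
   product  price  channel  revenue  price_plus_revenue
9   Gadget     57  partner      865                 922
13   Panel    107      web      849                 956
10  Widget     89      web      742                 831
5     Bolt    109  partner      697                 806
0   Widget     95   retail      683                 778
4    Cable     76      web      654                 730
3     Bolt      8  partner      497                 505
7    Cable     96      web      250                 346
8    Gizmo    103  partner      152                 255
2    Panel    119   retail      132                 251
11    Bolt     40      web      110                 150
12    Bolt     73    phone       99                 172
1   Widget     49  partner       84                 133
The value at position 7, column 'price_plus_revenue' is 346.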